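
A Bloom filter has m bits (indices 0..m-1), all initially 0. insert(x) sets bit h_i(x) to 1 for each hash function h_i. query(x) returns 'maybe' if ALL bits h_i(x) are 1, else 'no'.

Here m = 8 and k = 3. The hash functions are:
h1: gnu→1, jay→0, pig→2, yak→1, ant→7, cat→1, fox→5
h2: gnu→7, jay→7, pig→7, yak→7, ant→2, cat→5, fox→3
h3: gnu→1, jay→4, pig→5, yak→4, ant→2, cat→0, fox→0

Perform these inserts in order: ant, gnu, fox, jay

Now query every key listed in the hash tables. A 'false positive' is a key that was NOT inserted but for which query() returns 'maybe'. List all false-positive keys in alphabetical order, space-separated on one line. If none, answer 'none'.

Answer: cat pig yak

Derivation:
Start: bits=00000000
After insert 'ant': sets bits 2 7 -> bits=00100001
After insert 'gnu': sets bits 1 7 -> bits=01100001
After insert 'fox': sets bits 0 3 5 -> bits=11110101
After insert 'jay': sets bits 0 4 7 -> bits=11111101
Not inserted: cat pig yak — query each against bits=11111101:
query cat: checks bit0=1, bit1=1, bit5=1 (all 1) -> maybe => FALSE POSITIVE
query pig: checks bit2=1, bit5=1, bit7=1 (all 1) -> maybe => FALSE POSITIVE
query yak: checks bit1=1, bit4=1, bit7=1 (all 1) -> maybe => FALSE POSITIVE
False positives (alphabetical): cat pig yak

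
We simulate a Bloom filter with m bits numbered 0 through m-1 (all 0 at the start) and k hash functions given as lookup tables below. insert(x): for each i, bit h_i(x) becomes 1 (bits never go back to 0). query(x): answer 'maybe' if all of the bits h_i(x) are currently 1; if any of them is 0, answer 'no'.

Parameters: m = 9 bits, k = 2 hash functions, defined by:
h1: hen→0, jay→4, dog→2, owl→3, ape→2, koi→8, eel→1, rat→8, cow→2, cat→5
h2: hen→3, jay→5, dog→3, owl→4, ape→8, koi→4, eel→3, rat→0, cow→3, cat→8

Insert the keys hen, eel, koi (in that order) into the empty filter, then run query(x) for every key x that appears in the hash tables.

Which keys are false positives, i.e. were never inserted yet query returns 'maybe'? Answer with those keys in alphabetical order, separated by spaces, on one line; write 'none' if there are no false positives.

Start: bits=000000000
After insert 'hen': sets bits 0 3 -> bits=100100000
After insert 'eel': sets bits 1 3 -> bits=110100000
After insert 'koi': sets bits 4 8 -> bits=110110001
Not inserted: ape cat cow dog jay owl rat — query each against bits=110110001:
query ape: checks bit2=0, bit8=1 (has a 0) -> no => not a false positive
query cat: checks bit5=0, bit8=1 (has a 0) -> no => not a false positive
query cow: checks bit2=0, bit3=1 (has a 0) -> no => not a false positive
query dog: checks bit2=0, bit3=1 (has a 0) -> no => not a false positive
query jay: checks bit4=1, bit5=0 (has a 0) -> no => not a false positive
query owl: checks bit3=1, bit4=1 (all 1) -> maybe => FALSE POSITIVE
query rat: checks bit0=1, bit8=1 (all 1) -> maybe => FALSE POSITIVE
False positives (alphabetical): owl rat

Answer: owl rat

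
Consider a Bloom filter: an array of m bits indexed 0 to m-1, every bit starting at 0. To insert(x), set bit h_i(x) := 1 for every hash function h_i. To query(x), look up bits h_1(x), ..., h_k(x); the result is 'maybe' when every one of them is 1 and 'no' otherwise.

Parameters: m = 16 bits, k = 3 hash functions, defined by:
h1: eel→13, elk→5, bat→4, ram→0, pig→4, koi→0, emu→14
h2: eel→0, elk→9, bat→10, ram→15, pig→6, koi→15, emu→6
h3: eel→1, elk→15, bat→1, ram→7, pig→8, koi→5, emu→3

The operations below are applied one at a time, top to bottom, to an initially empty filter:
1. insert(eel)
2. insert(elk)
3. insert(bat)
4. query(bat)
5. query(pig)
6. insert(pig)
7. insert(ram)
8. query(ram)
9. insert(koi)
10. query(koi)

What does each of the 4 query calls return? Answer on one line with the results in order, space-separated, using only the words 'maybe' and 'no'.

Start: bits=0000000000000000
Op 1: insert eel -> sets bits 0 1 13 -> bits=1100000000000100
Op 2: insert elk -> sets bits 5 9 15 -> bits=1100010001000101
Op 3: insert bat -> sets bits 1 4 10 -> bits=1100110001100101
Op 4: query bat -> checks bit1=1, bit4=1, bit10=1 (all 1) -> maybe
Op 5: query pig -> checks bit4=1, bit6=0, bit8=0 (has a 0) -> no
Op 6: insert pig -> sets bits 4 6 8 -> bits=1100111011100101
Op 7: insert ram -> sets bits 0 7 15 -> bits=1100111111100101
Op 8: query ram -> checks bit0=1, bit7=1, bit15=1 (all 1) -> maybe
Op 9: insert koi -> sets bits 0 5 15 -> bits=1100111111100101
Op 10: query koi -> checks bit0=1, bit5=1, bit15=1 (all 1) -> maybe
Query results in order: maybe no maybe maybe

Answer: maybe no maybe maybe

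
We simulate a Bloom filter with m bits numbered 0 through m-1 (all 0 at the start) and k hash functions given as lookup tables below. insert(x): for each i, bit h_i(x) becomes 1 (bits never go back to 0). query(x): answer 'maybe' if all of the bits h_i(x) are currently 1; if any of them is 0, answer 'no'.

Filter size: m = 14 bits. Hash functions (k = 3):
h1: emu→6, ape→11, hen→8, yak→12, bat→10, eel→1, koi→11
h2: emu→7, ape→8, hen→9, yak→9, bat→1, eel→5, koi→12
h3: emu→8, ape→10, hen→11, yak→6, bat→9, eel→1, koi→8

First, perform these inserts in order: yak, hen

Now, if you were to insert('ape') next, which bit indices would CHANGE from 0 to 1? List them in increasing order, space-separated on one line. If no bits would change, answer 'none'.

Answer: 10

Derivation:
Start: bits=00000000000000
After insert 'yak': sets bits 6 9 12 -> bits=00000010010010
After insert 'hen': sets bits 8 9 11 -> bits=00000010110110
insert 'ape' would touch bits 8 10 11; currently bit8=1, bit10=0, bit11=1
Bits that are 0 among those (would change 0->1): 10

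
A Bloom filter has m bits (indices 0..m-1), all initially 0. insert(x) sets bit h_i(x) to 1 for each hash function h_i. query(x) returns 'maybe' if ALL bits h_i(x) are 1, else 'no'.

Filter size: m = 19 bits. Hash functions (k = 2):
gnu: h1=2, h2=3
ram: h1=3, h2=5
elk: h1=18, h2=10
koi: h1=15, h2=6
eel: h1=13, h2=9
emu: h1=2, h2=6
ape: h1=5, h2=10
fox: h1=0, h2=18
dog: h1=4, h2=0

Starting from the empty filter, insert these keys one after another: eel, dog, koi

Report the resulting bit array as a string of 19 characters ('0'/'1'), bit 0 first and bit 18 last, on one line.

Start: bits=0000000000000000000
After insert 'eel': sets bits 9 13 -> bits=0000000001000100000
After insert 'dog': sets bits 0 4 -> bits=1000100001000100000
After insert 'koi': sets bits 6 15 -> bits=1000101001000101000

Answer: 1000101001000101000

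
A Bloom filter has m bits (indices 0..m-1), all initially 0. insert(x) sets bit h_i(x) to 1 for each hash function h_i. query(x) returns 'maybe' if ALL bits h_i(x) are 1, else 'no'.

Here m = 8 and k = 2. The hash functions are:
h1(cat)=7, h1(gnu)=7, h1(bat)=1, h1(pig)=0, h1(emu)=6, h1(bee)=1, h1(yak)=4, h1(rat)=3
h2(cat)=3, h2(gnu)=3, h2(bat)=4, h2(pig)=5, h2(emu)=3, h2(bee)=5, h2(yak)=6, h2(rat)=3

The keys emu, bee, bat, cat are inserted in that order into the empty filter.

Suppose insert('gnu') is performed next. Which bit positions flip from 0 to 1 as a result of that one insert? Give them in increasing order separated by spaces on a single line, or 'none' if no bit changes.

Answer: none

Derivation:
Start: bits=00000000
After insert 'emu': sets bits 3 6 -> bits=00010010
After insert 'bee': sets bits 1 5 -> bits=01010110
After insert 'bat': sets bits 1 4 -> bits=01011110
After insert 'cat': sets bits 3 7 -> bits=01011111
insert 'gnu' would touch bits 3 7; currently bit3=1, bit7=1
Bits that are 0 among those (would change 0->1): none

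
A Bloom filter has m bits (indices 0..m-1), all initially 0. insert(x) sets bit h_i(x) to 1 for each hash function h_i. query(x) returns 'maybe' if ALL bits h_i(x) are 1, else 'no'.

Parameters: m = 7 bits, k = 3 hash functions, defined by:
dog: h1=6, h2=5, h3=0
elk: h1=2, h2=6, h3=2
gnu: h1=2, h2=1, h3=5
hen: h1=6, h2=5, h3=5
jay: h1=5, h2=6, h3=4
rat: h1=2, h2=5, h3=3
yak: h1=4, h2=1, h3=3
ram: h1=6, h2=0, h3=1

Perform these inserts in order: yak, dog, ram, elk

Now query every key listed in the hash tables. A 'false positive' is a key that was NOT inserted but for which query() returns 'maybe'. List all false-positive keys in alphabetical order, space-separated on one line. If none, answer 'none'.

Answer: gnu hen jay rat

Derivation:
Start: bits=0000000
After insert 'yak': sets bits 1 3 4 -> bits=0101100
After insert 'dog': sets bits 0 5 6 -> bits=1101111
After insert 'ram': sets bits 0 1 6 -> bits=1101111
After insert 'elk': sets bits 2 6 -> bits=1111111
Not inserted: gnu hen jay rat — query each against bits=1111111:
query gnu: checks bit1=1, bit2=1, bit5=1 (all 1) -> maybe => FALSE POSITIVE
query hen: checks bit5=1, bit6=1 (all 1) -> maybe => FALSE POSITIVE
query jay: checks bit4=1, bit5=1, bit6=1 (all 1) -> maybe => FALSE POSITIVE
query rat: checks bit2=1, bit3=1, bit5=1 (all 1) -> maybe => FALSE POSITIVE
False positives (alphabetical): gnu hen jay rat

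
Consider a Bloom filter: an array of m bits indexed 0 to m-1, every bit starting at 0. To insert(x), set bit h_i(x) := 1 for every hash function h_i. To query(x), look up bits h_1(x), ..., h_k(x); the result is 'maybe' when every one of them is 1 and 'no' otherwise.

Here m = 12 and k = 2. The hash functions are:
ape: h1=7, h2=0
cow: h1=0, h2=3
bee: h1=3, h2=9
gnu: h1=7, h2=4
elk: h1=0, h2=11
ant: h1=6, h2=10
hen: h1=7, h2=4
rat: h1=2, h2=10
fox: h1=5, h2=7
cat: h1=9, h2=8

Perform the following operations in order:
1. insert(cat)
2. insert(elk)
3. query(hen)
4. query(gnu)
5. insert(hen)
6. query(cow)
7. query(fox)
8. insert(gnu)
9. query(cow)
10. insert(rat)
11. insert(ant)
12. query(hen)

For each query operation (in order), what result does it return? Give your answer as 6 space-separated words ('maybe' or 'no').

Answer: no no no no no maybe

Derivation:
Start: bits=000000000000
Op 1: insert cat -> sets bits 8 9 -> bits=000000001100
Op 2: insert elk -> sets bits 0 11 -> bits=100000001101
Op 3: query hen -> checks bit4=0, bit7=0 (has a 0) -> no
Op 4: query gnu -> checks bit4=0, bit7=0 (has a 0) -> no
Op 5: insert hen -> sets bits 4 7 -> bits=100010011101
Op 6: query cow -> checks bit0=1, bit3=0 (has a 0) -> no
Op 7: query fox -> checks bit5=0, bit7=1 (has a 0) -> no
Op 8: insert gnu -> sets bits 4 7 -> bits=100010011101
Op 9: query cow -> checks bit0=1, bit3=0 (has a 0) -> no
Op 10: insert rat -> sets bits 2 10 -> bits=101010011111
Op 11: insert ant -> sets bits 6 10 -> bits=101010111111
Op 12: query hen -> checks bit4=1, bit7=1 (all 1) -> maybe
Query results in order: no no no no no maybe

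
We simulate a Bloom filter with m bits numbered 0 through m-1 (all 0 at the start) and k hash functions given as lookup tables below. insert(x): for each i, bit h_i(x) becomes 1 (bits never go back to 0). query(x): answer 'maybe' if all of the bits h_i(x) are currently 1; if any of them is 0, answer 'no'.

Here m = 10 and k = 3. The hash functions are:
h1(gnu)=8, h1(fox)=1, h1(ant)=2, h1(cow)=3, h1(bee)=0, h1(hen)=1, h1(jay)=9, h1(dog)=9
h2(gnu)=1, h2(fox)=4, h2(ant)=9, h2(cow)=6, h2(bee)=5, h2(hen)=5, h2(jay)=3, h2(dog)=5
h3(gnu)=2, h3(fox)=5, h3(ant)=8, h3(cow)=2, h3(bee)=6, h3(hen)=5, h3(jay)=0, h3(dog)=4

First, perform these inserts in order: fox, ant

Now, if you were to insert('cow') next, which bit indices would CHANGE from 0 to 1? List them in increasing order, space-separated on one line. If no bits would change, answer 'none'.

Start: bits=0000000000
After insert 'fox': sets bits 1 4 5 -> bits=0100110000
After insert 'ant': sets bits 2 8 9 -> bits=0110110011
insert 'cow' would touch bits 2 3 6; currently bit2=1, bit3=0, bit6=0
Bits that are 0 among those (would change 0->1): 3 6

Answer: 3 6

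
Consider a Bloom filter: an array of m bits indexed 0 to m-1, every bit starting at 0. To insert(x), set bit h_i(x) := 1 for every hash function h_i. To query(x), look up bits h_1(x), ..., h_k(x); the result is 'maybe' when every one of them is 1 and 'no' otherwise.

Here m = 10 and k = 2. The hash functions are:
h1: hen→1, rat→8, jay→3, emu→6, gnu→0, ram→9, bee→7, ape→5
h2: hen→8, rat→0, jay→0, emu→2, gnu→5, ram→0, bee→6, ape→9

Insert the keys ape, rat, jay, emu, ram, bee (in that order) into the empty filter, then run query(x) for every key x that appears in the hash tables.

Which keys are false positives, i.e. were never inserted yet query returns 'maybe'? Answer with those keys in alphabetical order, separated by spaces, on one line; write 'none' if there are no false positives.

Answer: gnu

Derivation:
Start: bits=0000000000
After insert 'ape': sets bits 5 9 -> bits=0000010001
After insert 'rat': sets bits 0 8 -> bits=1000010011
After insert 'jay': sets bits 0 3 -> bits=1001010011
After insert 'emu': sets bits 2 6 -> bits=1011011011
After insert 'ram': sets bits 0 9 -> bits=1011011011
After insert 'bee': sets bits 6 7 -> bits=1011011111
Not inserted: gnu hen — query each against bits=1011011111:
query gnu: checks bit0=1, bit5=1 (all 1) -> maybe => FALSE POSITIVE
query hen: checks bit1=0, bit8=1 (has a 0) -> no => not a false positive
False positives (alphabetical): gnu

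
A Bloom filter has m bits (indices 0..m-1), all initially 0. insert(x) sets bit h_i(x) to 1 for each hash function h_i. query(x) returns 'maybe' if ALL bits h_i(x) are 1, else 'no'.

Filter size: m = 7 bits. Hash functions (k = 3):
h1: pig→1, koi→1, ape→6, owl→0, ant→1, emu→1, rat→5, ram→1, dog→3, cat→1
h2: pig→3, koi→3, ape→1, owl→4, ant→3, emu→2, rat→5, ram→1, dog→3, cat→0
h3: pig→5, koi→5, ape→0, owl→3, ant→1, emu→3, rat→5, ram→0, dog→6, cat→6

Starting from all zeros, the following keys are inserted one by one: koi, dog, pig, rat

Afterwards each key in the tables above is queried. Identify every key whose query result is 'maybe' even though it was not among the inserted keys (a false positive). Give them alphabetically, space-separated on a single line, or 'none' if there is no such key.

Answer: ant

Derivation:
Start: bits=0000000
After insert 'koi': sets bits 1 3 5 -> bits=0101010
After insert 'dog': sets bits 3 6 -> bits=0101011
After insert 'pig': sets bits 1 3 5 -> bits=0101011
After insert 'rat': sets bits 5 -> bits=0101011
Not inserted: ant ape cat emu owl ram — query each against bits=0101011:
query ant: checks bit1=1, bit3=1 (all 1) -> maybe => FALSE POSITIVE
query ape: checks bit0=0, bit1=1, bit6=1 (has a 0) -> no => not a false positive
query cat: checks bit0=0, bit1=1, bit6=1 (has a 0) -> no => not a false positive
query emu: checks bit1=1, bit2=0, bit3=1 (has a 0) -> no => not a false positive
query owl: checks bit0=0, bit3=1, bit4=0 (has a 0) -> no => not a false positive
query ram: checks bit0=0, bit1=1 (has a 0) -> no => not a false positive
False positives (alphabetical): ant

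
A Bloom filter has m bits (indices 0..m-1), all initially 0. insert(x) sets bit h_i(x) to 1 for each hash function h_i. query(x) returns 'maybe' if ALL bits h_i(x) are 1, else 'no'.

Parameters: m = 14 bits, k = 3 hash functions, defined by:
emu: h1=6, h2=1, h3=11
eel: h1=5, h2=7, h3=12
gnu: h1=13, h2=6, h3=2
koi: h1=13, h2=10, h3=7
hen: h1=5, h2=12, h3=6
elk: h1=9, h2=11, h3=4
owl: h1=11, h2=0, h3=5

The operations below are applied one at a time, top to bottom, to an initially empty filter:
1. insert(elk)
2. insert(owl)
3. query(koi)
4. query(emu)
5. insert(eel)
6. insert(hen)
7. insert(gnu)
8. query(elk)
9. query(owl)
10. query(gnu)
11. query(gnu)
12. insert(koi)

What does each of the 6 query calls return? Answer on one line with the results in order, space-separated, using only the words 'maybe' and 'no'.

Answer: no no maybe maybe maybe maybe

Derivation:
Start: bits=00000000000000
Op 1: insert elk -> sets bits 4 9 11 -> bits=00001000010100
Op 2: insert owl -> sets bits 0 5 11 -> bits=10001100010100
Op 3: query koi -> checks bit7=0, bit10=0, bit13=0 (has a 0) -> no
Op 4: query emu -> checks bit1=0, bit6=0, bit11=1 (has a 0) -> no
Op 5: insert eel -> sets bits 5 7 12 -> bits=10001101010110
Op 6: insert hen -> sets bits 5 6 12 -> bits=10001111010110
Op 7: insert gnu -> sets bits 2 6 13 -> bits=10101111010111
Op 8: query elk -> checks bit4=1, bit9=1, bit11=1 (all 1) -> maybe
Op 9: query owl -> checks bit0=1, bit5=1, bit11=1 (all 1) -> maybe
Op 10: query gnu -> checks bit2=1, bit6=1, bit13=1 (all 1) -> maybe
Op 11: query gnu -> checks bit2=1, bit6=1, bit13=1 (all 1) -> maybe
Op 12: insert koi -> sets bits 7 10 13 -> bits=10101111011111
Query results in order: no no maybe maybe maybe maybe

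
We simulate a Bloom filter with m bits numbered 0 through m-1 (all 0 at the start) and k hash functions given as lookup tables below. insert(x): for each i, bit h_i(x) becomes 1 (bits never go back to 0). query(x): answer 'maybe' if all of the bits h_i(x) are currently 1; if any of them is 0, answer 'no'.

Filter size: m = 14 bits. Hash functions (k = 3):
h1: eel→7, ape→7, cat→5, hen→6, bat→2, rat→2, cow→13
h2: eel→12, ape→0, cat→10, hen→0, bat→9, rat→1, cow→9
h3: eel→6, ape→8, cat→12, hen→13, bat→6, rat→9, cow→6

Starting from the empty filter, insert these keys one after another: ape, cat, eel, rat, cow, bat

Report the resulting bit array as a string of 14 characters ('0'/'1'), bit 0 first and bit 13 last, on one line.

Answer: 11100111111011

Derivation:
Start: bits=00000000000000
After insert 'ape': sets bits 0 7 8 -> bits=10000001100000
After insert 'cat': sets bits 5 10 12 -> bits=10000101101010
After insert 'eel': sets bits 6 7 12 -> bits=10000111101010
After insert 'rat': sets bits 1 2 9 -> bits=11100111111010
After insert 'cow': sets bits 6 9 13 -> bits=11100111111011
After insert 'bat': sets bits 2 6 9 -> bits=11100111111011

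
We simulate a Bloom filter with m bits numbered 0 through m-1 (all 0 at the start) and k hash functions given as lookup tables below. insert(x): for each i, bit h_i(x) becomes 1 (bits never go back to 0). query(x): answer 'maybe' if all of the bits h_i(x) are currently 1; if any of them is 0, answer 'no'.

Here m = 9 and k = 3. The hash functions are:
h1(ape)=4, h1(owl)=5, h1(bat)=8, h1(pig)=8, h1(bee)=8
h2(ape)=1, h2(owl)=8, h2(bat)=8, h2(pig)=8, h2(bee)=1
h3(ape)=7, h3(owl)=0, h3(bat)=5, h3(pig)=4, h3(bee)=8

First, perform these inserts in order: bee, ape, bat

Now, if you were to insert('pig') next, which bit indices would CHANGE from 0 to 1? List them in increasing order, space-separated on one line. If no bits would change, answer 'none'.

Start: bits=000000000
After insert 'bee': sets bits 1 8 -> bits=010000001
After insert 'ape': sets bits 1 4 7 -> bits=010010011
After insert 'bat': sets bits 5 8 -> bits=010011011
insert 'pig' would touch bits 4 8; currently bit4=1, bit8=1
Bits that are 0 among those (would change 0->1): none

Answer: none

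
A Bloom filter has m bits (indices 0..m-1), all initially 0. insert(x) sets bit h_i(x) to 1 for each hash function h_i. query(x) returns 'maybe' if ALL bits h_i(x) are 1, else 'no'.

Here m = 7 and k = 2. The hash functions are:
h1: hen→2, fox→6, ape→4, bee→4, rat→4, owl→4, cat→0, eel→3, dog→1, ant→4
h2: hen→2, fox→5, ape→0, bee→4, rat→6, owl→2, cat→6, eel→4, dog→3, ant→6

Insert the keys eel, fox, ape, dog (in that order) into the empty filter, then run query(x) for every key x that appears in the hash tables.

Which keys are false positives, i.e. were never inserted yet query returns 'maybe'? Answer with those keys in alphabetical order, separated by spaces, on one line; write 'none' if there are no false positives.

Start: bits=0000000
After insert 'eel': sets bits 3 4 -> bits=0001100
After insert 'fox': sets bits 5 6 -> bits=0001111
After insert 'ape': sets bits 0 4 -> bits=1001111
After insert 'dog': sets bits 1 3 -> bits=1101111
Not inserted: ant bee cat hen owl rat — query each against bits=1101111:
query ant: checks bit4=1, bit6=1 (all 1) -> maybe => FALSE POSITIVE
query bee: checks bit4=1 (all 1) -> maybe => FALSE POSITIVE
query cat: checks bit0=1, bit6=1 (all 1) -> maybe => FALSE POSITIVE
query hen: checks bit2=0 (has a 0) -> no => not a false positive
query owl: checks bit2=0, bit4=1 (has a 0) -> no => not a false positive
query rat: checks bit4=1, bit6=1 (all 1) -> maybe => FALSE POSITIVE
False positives (alphabetical): ant bee cat rat

Answer: ant bee cat rat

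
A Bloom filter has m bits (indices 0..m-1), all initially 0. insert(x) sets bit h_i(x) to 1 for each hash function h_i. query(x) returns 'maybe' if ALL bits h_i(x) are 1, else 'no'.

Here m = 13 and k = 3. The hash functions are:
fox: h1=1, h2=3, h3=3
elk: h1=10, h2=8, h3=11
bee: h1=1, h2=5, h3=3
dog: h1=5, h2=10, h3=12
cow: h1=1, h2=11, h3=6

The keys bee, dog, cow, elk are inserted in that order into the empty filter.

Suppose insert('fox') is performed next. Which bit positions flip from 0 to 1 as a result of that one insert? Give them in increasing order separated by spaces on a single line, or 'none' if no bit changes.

Answer: none

Derivation:
Start: bits=0000000000000
After insert 'bee': sets bits 1 3 5 -> bits=0101010000000
After insert 'dog': sets bits 5 10 12 -> bits=0101010000101
After insert 'cow': sets bits 1 6 11 -> bits=0101011000111
After insert 'elk': sets bits 8 10 11 -> bits=0101011010111
insert 'fox' would touch bits 1 3; currently bit1=1, bit3=1
Bits that are 0 among those (would change 0->1): none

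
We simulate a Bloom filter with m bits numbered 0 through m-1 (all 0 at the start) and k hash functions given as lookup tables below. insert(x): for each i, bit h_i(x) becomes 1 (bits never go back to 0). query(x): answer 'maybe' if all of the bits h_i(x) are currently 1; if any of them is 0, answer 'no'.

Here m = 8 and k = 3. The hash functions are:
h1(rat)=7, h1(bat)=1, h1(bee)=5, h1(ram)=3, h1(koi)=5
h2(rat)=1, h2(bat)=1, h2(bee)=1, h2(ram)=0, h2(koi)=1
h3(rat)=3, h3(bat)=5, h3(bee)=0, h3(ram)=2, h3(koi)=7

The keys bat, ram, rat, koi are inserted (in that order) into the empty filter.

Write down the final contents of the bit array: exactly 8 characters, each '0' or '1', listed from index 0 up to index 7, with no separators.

Answer: 11110101

Derivation:
Start: bits=00000000
After insert 'bat': sets bits 1 5 -> bits=01000100
After insert 'ram': sets bits 0 2 3 -> bits=11110100
After insert 'rat': sets bits 1 3 7 -> bits=11110101
After insert 'koi': sets bits 1 5 7 -> bits=11110101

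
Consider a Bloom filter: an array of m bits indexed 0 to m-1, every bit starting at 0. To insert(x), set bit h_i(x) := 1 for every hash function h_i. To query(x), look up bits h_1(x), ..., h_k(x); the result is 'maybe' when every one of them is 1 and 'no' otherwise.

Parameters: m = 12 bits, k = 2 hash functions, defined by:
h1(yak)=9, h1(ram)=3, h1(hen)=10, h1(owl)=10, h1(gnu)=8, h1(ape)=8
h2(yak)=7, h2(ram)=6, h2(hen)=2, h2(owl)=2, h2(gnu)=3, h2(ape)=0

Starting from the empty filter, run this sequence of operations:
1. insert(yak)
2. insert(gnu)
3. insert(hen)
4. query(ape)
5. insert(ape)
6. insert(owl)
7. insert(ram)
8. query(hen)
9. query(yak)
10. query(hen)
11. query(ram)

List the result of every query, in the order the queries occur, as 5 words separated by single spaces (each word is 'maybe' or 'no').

Start: bits=000000000000
Op 1: insert yak -> sets bits 7 9 -> bits=000000010100
Op 2: insert gnu -> sets bits 3 8 -> bits=000100011100
Op 3: insert hen -> sets bits 2 10 -> bits=001100011110
Op 4: query ape -> checks bit0=0, bit8=1 (has a 0) -> no
Op 5: insert ape -> sets bits 0 8 -> bits=101100011110
Op 6: insert owl -> sets bits 2 10 -> bits=101100011110
Op 7: insert ram -> sets bits 3 6 -> bits=101100111110
Op 8: query hen -> checks bit2=1, bit10=1 (all 1) -> maybe
Op 9: query yak -> checks bit7=1, bit9=1 (all 1) -> maybe
Op 10: query hen -> checks bit2=1, bit10=1 (all 1) -> maybe
Op 11: query ram -> checks bit3=1, bit6=1 (all 1) -> maybe
Query results in order: no maybe maybe maybe maybe

Answer: no maybe maybe maybe maybe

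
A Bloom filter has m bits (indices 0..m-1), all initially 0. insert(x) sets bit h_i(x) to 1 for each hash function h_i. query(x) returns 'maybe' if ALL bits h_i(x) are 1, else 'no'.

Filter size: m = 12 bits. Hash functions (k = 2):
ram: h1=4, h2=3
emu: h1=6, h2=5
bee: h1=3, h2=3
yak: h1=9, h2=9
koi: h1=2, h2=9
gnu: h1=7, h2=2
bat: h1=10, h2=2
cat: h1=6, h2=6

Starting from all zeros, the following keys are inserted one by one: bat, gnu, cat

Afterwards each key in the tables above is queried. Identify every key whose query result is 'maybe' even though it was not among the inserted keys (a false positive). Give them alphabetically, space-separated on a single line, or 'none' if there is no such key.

Start: bits=000000000000
After insert 'bat': sets bits 2 10 -> bits=001000000010
After insert 'gnu': sets bits 2 7 -> bits=001000010010
After insert 'cat': sets bits 6 -> bits=001000110010
Not inserted: bee emu koi ram yak — query each against bits=001000110010:
query bee: checks bit3=0 (has a 0) -> no => not a false positive
query emu: checks bit5=0, bit6=1 (has a 0) -> no => not a false positive
query koi: checks bit2=1, bit9=0 (has a 0) -> no => not a false positive
query ram: checks bit3=0, bit4=0 (has a 0) -> no => not a false positive
query yak: checks bit9=0 (has a 0) -> no => not a false positive
False positives (alphabetical): none

Answer: none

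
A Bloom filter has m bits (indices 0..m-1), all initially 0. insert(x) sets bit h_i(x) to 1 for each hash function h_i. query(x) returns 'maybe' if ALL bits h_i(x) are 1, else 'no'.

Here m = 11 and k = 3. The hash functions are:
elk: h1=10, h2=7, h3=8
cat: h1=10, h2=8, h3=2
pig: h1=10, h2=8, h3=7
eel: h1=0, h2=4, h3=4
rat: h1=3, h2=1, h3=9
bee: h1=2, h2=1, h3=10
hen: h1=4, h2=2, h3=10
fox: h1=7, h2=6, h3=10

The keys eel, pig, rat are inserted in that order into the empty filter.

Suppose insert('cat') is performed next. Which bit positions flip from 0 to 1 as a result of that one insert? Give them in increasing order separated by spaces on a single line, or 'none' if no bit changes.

Answer: 2

Derivation:
Start: bits=00000000000
After insert 'eel': sets bits 0 4 -> bits=10001000000
After insert 'pig': sets bits 7 8 10 -> bits=10001001101
After insert 'rat': sets bits 1 3 9 -> bits=11011001111
insert 'cat' would touch bits 2 8 10; currently bit2=0, bit8=1, bit10=1
Bits that are 0 among those (would change 0->1): 2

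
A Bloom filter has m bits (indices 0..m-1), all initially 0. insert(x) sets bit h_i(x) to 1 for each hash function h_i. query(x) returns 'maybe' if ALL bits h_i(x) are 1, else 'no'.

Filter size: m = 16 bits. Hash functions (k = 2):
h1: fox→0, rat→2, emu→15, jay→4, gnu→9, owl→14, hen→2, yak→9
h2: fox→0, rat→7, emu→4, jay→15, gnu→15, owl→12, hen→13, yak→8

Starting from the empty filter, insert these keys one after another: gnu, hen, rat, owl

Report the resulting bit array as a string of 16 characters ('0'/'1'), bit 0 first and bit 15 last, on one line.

Answer: 0010000101001111

Derivation:
Start: bits=0000000000000000
After insert 'gnu': sets bits 9 15 -> bits=0000000001000001
After insert 'hen': sets bits 2 13 -> bits=0010000001000101
After insert 'rat': sets bits 2 7 -> bits=0010000101000101
After insert 'owl': sets bits 12 14 -> bits=0010000101001111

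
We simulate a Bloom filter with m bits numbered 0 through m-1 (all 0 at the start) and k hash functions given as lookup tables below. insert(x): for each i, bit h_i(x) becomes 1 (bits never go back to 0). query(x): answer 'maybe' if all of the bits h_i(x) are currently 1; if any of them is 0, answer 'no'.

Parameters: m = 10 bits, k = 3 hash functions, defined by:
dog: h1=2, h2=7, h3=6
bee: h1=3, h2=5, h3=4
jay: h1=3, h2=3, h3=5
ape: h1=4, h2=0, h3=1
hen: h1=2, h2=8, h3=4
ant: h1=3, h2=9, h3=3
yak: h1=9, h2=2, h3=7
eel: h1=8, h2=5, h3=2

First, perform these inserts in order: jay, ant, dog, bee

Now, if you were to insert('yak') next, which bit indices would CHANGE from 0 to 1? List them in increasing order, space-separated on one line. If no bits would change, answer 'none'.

Answer: none

Derivation:
Start: bits=0000000000
After insert 'jay': sets bits 3 5 -> bits=0001010000
After insert 'ant': sets bits 3 9 -> bits=0001010001
After insert 'dog': sets bits 2 6 7 -> bits=0011011101
After insert 'bee': sets bits 3 4 5 -> bits=0011111101
insert 'yak' would touch bits 2 7 9; currently bit2=1, bit7=1, bit9=1
Bits that are 0 among those (would change 0->1): none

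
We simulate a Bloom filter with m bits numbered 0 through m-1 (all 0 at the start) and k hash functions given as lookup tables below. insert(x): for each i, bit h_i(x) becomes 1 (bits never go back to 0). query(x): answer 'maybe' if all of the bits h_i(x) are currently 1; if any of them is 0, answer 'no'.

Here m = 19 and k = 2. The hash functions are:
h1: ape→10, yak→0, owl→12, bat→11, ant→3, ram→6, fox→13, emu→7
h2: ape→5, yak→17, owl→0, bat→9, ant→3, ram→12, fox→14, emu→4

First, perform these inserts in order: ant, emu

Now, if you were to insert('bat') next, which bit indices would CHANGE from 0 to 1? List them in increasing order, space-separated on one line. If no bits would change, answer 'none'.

Start: bits=0000000000000000000
After insert 'ant': sets bits 3 -> bits=0001000000000000000
After insert 'emu': sets bits 4 7 -> bits=0001100100000000000
insert 'bat' would touch bits 9 11; currently bit9=0, bit11=0
Bits that are 0 among those (would change 0->1): 9 11

Answer: 9 11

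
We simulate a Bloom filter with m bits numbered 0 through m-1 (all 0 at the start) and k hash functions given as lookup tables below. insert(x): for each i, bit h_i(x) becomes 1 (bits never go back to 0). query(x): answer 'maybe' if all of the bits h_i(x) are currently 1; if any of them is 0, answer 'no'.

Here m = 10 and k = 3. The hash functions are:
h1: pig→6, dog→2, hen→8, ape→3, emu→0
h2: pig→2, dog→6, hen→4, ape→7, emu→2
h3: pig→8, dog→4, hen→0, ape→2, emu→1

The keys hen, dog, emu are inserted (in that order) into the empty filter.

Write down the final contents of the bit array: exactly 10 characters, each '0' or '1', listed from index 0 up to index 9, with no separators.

Answer: 1110101010

Derivation:
Start: bits=0000000000
After insert 'hen': sets bits 0 4 8 -> bits=1000100010
After insert 'dog': sets bits 2 4 6 -> bits=1010101010
After insert 'emu': sets bits 0 1 2 -> bits=1110101010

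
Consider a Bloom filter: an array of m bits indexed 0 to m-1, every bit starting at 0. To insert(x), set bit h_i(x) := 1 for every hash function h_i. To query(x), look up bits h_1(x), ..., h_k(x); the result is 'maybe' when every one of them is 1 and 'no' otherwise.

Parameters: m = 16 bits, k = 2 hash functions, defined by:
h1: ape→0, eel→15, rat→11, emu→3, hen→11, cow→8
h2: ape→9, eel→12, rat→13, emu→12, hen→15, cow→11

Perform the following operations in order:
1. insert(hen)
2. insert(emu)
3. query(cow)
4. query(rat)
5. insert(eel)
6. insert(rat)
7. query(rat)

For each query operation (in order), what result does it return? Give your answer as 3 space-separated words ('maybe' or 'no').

Start: bits=0000000000000000
Op 1: insert hen -> sets bits 11 15 -> bits=0000000000010001
Op 2: insert emu -> sets bits 3 12 -> bits=0001000000011001
Op 3: query cow -> checks bit8=0, bit11=1 (has a 0) -> no
Op 4: query rat -> checks bit11=1, bit13=0 (has a 0) -> no
Op 5: insert eel -> sets bits 12 15 -> bits=0001000000011001
Op 6: insert rat -> sets bits 11 13 -> bits=0001000000011101
Op 7: query rat -> checks bit11=1, bit13=1 (all 1) -> maybe
Query results in order: no no maybe

Answer: no no maybe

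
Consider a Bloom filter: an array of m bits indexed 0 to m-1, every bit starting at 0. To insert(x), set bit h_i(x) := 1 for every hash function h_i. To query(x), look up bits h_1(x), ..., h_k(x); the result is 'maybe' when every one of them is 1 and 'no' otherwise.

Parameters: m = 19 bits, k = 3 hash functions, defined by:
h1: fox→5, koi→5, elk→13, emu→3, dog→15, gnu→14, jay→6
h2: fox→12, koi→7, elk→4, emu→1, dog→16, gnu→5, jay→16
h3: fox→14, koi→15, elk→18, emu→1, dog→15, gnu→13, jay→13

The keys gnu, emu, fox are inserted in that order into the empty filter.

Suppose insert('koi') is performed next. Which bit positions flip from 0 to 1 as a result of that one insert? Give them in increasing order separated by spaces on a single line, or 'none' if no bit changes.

Answer: 7 15

Derivation:
Start: bits=0000000000000000000
After insert 'gnu': sets bits 5 13 14 -> bits=0000010000000110000
After insert 'emu': sets bits 1 3 -> bits=0101010000000110000
After insert 'fox': sets bits 5 12 14 -> bits=0101010000001110000
insert 'koi' would touch bits 5 7 15; currently bit5=1, bit7=0, bit15=0
Bits that are 0 among those (would change 0->1): 7 15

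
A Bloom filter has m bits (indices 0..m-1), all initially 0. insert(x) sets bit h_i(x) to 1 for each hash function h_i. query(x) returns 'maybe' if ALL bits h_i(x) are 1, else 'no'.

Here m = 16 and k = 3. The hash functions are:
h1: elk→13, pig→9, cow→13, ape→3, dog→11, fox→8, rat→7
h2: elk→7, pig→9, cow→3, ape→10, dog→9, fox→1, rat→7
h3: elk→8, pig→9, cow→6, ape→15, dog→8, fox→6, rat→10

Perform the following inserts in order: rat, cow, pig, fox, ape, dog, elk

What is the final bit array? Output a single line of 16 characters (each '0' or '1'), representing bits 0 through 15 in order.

Start: bits=0000000000000000
After insert 'rat': sets bits 7 10 -> bits=0000000100100000
After insert 'cow': sets bits 3 6 13 -> bits=0001001100100100
After insert 'pig': sets bits 9 -> bits=0001001101100100
After insert 'fox': sets bits 1 6 8 -> bits=0101001111100100
After insert 'ape': sets bits 3 10 15 -> bits=0101001111100101
After insert 'dog': sets bits 8 9 11 -> bits=0101001111110101
After insert 'elk': sets bits 7 8 13 -> bits=0101001111110101

Answer: 0101001111110101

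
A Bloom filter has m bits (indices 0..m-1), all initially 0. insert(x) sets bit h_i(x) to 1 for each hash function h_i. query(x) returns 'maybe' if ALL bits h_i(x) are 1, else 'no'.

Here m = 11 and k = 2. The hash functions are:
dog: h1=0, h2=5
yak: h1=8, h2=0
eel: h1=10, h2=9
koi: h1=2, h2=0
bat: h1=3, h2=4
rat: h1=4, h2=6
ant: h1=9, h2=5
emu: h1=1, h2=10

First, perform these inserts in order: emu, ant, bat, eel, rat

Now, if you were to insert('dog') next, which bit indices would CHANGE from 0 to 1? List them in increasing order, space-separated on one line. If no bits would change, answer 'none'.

Answer: 0

Derivation:
Start: bits=00000000000
After insert 'emu': sets bits 1 10 -> bits=01000000001
After insert 'ant': sets bits 5 9 -> bits=01000100011
After insert 'bat': sets bits 3 4 -> bits=01011100011
After insert 'eel': sets bits 9 10 -> bits=01011100011
After insert 'rat': sets bits 4 6 -> bits=01011110011
insert 'dog' would touch bits 0 5; currently bit0=0, bit5=1
Bits that are 0 among those (would change 0->1): 0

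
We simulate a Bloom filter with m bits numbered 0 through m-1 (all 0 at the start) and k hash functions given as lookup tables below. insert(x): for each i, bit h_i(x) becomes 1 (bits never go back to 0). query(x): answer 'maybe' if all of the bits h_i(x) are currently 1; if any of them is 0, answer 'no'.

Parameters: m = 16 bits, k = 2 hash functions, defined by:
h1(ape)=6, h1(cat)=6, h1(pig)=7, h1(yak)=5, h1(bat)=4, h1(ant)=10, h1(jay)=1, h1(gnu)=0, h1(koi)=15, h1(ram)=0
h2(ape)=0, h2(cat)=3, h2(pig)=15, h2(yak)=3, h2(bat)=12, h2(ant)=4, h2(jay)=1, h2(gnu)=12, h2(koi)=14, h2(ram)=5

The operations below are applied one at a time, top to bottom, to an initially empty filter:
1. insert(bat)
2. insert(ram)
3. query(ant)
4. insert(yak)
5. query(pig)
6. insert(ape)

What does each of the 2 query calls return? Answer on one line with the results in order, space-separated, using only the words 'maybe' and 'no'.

Start: bits=0000000000000000
Op 1: insert bat -> sets bits 4 12 -> bits=0000100000001000
Op 2: insert ram -> sets bits 0 5 -> bits=1000110000001000
Op 3: query ant -> checks bit4=1, bit10=0 (has a 0) -> no
Op 4: insert yak -> sets bits 3 5 -> bits=1001110000001000
Op 5: query pig -> checks bit7=0, bit15=0 (has a 0) -> no
Op 6: insert ape -> sets bits 0 6 -> bits=1001111000001000
Query results in order: no no

Answer: no no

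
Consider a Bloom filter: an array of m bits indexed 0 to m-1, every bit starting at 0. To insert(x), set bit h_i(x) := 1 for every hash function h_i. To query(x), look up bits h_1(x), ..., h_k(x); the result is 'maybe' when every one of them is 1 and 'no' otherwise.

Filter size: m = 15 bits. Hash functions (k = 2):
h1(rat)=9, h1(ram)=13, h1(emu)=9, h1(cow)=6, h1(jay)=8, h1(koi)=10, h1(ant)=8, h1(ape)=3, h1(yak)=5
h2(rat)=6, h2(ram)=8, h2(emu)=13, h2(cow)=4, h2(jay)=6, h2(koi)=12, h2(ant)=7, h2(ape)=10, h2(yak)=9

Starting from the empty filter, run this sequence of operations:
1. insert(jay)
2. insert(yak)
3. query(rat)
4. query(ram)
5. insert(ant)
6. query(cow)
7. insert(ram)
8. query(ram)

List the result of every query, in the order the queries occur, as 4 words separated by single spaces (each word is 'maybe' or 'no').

Answer: maybe no no maybe

Derivation:
Start: bits=000000000000000
Op 1: insert jay -> sets bits 6 8 -> bits=000000101000000
Op 2: insert yak -> sets bits 5 9 -> bits=000001101100000
Op 3: query rat -> checks bit6=1, bit9=1 (all 1) -> maybe
Op 4: query ram -> checks bit8=1, bit13=0 (has a 0) -> no
Op 5: insert ant -> sets bits 7 8 -> bits=000001111100000
Op 6: query cow -> checks bit4=0, bit6=1 (has a 0) -> no
Op 7: insert ram -> sets bits 8 13 -> bits=000001111100010
Op 8: query ram -> checks bit8=1, bit13=1 (all 1) -> maybe
Query results in order: maybe no no maybe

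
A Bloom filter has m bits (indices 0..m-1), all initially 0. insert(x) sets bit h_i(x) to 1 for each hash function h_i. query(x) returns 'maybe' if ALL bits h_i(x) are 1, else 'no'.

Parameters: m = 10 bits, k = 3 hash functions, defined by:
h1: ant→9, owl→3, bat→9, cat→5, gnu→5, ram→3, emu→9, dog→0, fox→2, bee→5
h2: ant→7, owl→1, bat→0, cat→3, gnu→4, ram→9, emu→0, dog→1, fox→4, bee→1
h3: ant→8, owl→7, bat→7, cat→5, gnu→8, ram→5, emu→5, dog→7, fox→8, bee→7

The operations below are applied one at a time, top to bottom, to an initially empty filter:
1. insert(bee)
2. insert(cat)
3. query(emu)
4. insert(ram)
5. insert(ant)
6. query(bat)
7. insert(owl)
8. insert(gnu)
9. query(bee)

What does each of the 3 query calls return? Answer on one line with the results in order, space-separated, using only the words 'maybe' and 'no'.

Start: bits=0000000000
Op 1: insert bee -> sets bits 1 5 7 -> bits=0100010100
Op 2: insert cat -> sets bits 3 5 -> bits=0101010100
Op 3: query emu -> checks bit0=0, bit5=1, bit9=0 (has a 0) -> no
Op 4: insert ram -> sets bits 3 5 9 -> bits=0101010101
Op 5: insert ant -> sets bits 7 8 9 -> bits=0101010111
Op 6: query bat -> checks bit0=0, bit7=1, bit9=1 (has a 0) -> no
Op 7: insert owl -> sets bits 1 3 7 -> bits=0101010111
Op 8: insert gnu -> sets bits 4 5 8 -> bits=0101110111
Op 9: query bee -> checks bit1=1, bit5=1, bit7=1 (all 1) -> maybe
Query results in order: no no maybe

Answer: no no maybe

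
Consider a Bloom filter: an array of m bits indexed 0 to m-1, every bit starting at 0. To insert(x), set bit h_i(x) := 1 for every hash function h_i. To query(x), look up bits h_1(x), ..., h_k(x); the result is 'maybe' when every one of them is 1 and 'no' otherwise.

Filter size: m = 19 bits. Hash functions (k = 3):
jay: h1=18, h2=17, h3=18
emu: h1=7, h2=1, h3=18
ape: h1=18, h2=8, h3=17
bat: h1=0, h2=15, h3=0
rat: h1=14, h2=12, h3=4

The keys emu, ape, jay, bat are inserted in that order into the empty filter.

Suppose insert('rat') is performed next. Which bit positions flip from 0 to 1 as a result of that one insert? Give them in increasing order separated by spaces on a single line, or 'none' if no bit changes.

Answer: 4 12 14

Derivation:
Start: bits=0000000000000000000
After insert 'emu': sets bits 1 7 18 -> bits=0100000100000000001
After insert 'ape': sets bits 8 17 18 -> bits=0100000110000000011
After insert 'jay': sets bits 17 18 -> bits=0100000110000000011
After insert 'bat': sets bits 0 15 -> bits=1100000110000001011
insert 'rat' would touch bits 4 12 14; currently bit4=0, bit12=0, bit14=0
Bits that are 0 among those (would change 0->1): 4 12 14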